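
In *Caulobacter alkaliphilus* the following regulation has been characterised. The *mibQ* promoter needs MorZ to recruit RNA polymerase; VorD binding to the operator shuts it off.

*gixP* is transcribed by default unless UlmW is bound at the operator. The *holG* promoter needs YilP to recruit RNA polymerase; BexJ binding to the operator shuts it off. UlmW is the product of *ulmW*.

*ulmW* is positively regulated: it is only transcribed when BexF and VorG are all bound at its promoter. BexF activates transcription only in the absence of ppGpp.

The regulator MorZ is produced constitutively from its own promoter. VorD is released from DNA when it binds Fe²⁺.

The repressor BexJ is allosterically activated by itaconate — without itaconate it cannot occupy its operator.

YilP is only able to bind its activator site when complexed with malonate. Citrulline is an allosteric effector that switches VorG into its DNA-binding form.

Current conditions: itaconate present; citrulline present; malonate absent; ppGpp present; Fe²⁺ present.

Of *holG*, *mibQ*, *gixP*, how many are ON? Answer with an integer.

Itaconate is present, so BexJ is active.
Malonate is absent, so YilP is inactive.
With repressor BexJ bound, *holG* is not transcribed.
→ *holG* is OFF.
Fe²⁺ is present, so VorD is inactive.
MorZ is produced constitutively and is active.
No repressor is bound and MorZ is active, so *mibQ* is transcribed.
→ *mibQ* is ON.
ppGpp is present, so BexF is inactive.
Citrulline is present, so VorG is active.
Required activator BexF is absent, so *ulmW* is not transcribed.
So UlmW is not produced.
With no repressor bound, *gixP* is transcribed.
→ *gixP* is ON.
2 of the 3 genes are transcribed.

2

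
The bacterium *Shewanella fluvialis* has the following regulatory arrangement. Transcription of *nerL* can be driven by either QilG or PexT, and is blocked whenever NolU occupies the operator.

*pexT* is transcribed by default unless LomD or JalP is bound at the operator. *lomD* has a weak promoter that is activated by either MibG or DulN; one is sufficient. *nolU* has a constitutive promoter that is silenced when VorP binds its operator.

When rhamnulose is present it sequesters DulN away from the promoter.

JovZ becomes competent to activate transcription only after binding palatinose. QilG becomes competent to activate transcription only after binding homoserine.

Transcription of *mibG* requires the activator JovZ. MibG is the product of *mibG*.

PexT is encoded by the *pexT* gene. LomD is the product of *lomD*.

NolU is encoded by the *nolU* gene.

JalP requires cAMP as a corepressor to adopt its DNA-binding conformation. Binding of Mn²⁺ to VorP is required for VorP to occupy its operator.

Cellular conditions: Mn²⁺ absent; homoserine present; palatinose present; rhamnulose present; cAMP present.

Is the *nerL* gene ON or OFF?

Homoserine is present, so QilG is active.
Mn²⁺ is absent, so VorP is inactive.
With no repressor bound, *nolU* is transcribed.
So NolU is produced and active.
Palatinose is present, so JovZ is active.
No repressor is bound and JovZ is active, so *mibG* is transcribed.
So MibG is produced and active.
Rhamnulose is present, so DulN is inactive.
Activator MibG is present, so *lomD* is transcribed.
So LomD is produced and active.
cAMP is present, so JalP is active.
With repressor LomD bound, *pexT* is not transcribed.
So PexT is not produced.
With repressor NolU bound, *nerL* is not transcribed.

OFF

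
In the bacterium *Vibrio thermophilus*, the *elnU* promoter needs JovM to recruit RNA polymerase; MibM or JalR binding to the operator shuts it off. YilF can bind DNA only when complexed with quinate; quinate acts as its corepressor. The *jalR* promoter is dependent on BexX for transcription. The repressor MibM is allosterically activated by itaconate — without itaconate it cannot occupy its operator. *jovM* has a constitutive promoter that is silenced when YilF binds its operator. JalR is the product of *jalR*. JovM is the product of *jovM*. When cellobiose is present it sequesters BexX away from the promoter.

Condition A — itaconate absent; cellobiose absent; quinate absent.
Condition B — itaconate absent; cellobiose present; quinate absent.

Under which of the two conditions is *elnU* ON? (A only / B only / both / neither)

Condition A:
Itaconate is absent, so MibM is inactive.
Cellobiose is absent, so BexX is active.
No repressor is bound and BexX is active, so *jalR* is transcribed.
So JalR is produced and active.
Quinate is absent, so YilF is inactive.
With no repressor bound, *jovM* is transcribed.
So JovM is produced and active.
With repressor JalR bound, *elnU* is not transcribed.
→ *elnU* is OFF in A.
Condition B:
Itaconate is absent, so MibM is inactive.
Cellobiose is present, so BexX is inactive.
Required activator BexX is absent, so *jalR* is not transcribed.
So JalR is not produced.
Quinate is absent, so YilF is inactive.
With no repressor bound, *jovM* is transcribed.
So JovM is produced and active.
No repressor is bound and JovM is active, so *elnU* is transcribed.
→ *elnU* is ON in B.

B only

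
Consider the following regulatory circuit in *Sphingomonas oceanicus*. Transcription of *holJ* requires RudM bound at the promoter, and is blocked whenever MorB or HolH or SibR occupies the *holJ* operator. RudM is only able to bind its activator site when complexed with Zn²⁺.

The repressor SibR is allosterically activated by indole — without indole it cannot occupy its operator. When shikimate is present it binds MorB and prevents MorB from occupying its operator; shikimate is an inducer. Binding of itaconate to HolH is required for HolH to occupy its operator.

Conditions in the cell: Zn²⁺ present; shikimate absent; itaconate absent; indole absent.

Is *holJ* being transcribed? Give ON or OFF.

Zn²⁺ is present, so RudM is active.
Shikimate is absent, so MorB is active.
Itaconate is absent, so HolH is inactive.
Indole is absent, so SibR is inactive.
With repressor MorB bound, *holJ* is not transcribed.

OFF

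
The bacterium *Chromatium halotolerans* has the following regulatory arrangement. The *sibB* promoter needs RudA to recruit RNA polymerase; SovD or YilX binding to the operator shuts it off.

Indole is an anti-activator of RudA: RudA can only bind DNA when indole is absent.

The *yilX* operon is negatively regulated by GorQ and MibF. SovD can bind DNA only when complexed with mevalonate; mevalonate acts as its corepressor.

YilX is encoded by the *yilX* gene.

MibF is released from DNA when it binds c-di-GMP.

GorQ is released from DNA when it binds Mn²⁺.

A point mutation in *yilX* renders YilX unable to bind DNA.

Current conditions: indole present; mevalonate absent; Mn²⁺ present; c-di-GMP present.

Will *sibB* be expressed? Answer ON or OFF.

OFF

Indole is present, so RudA is inactive.
Mevalonate is absent, so SovD is inactive.
YilX is non-functional in this strain, so it has no effect.
Required activator RudA is absent, so *sibB* is not transcribed.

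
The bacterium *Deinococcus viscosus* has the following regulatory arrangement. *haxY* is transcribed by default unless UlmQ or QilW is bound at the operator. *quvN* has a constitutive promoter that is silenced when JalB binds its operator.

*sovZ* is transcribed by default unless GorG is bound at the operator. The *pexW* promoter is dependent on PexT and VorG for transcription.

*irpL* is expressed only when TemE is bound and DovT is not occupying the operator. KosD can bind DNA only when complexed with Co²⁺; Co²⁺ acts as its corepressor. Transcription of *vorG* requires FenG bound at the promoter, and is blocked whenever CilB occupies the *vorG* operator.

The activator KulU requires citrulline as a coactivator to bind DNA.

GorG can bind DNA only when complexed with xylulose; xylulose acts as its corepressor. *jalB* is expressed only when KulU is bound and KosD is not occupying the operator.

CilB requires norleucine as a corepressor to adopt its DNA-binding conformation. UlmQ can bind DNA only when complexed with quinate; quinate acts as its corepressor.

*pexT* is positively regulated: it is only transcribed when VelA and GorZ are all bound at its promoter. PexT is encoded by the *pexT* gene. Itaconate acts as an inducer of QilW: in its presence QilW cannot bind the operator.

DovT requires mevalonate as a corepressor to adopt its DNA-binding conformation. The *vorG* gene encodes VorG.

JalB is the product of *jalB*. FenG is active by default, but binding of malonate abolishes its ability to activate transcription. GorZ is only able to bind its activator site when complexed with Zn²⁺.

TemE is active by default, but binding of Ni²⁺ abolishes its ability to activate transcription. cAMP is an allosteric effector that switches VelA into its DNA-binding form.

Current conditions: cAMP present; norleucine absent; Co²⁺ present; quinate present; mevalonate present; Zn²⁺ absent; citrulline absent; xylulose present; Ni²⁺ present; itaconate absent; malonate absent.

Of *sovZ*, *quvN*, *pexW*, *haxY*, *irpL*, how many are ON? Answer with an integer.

Xylulose is present, so GorG is active.
With repressor GorG bound, *sovZ* is not transcribed.
→ *sovZ* is OFF.
Citrulline is absent, so KulU is inactive.
Co²⁺ is present, so KosD is active.
With repressor KosD bound, *jalB* is not transcribed.
So JalB is not produced.
With no repressor bound, *quvN* is transcribed.
→ *quvN* is ON.
cAMP is present, so VelA is active.
Zn²⁺ is absent, so GorZ is inactive.
Required activator GorZ is absent, so *pexT* is not transcribed.
So PexT is not produced.
Norleucine is absent, so CilB is inactive.
Malonate is absent, so FenG is active.
No repressor is bound and FenG is active, so *vorG* is transcribed.
So VorG is produced and active.
Required activator PexT is absent, so *pexW* is not transcribed.
→ *pexW* is OFF.
Quinate is present, so UlmQ is active.
Itaconate is absent, so QilW is active.
With repressor UlmQ bound, *haxY* is not transcribed.
→ *haxY* is OFF.
Mevalonate is present, so DovT is active.
Ni²⁺ is present, so TemE is inactive.
With repressor DovT bound, *irpL* is not transcribed.
→ *irpL* is OFF.
1 of the 5 genes is transcribed.

1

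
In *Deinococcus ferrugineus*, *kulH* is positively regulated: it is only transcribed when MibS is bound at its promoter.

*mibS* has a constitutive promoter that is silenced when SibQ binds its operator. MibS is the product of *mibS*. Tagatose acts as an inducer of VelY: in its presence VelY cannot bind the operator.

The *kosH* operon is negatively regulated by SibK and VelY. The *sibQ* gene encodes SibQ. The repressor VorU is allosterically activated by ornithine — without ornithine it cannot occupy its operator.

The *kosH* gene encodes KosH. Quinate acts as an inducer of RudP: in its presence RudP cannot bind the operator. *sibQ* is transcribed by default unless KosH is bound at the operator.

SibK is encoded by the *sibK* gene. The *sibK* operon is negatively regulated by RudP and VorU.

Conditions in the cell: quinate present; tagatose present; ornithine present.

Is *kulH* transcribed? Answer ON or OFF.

Quinate is present, so RudP is inactive.
Ornithine is present, so VorU is active.
With repressor VorU bound, *sibK* is not transcribed.
So SibK is not produced.
Tagatose is present, so VelY is inactive.
With no repressor bound, *kosH* is transcribed.
So KosH is produced and active.
With repressor KosH bound, *sibQ* is not transcribed.
So SibQ is not produced.
With no repressor bound, *mibS* is transcribed.
So MibS is produced and active.
No repressor is bound and MibS is active, so *kulH* is transcribed.

ON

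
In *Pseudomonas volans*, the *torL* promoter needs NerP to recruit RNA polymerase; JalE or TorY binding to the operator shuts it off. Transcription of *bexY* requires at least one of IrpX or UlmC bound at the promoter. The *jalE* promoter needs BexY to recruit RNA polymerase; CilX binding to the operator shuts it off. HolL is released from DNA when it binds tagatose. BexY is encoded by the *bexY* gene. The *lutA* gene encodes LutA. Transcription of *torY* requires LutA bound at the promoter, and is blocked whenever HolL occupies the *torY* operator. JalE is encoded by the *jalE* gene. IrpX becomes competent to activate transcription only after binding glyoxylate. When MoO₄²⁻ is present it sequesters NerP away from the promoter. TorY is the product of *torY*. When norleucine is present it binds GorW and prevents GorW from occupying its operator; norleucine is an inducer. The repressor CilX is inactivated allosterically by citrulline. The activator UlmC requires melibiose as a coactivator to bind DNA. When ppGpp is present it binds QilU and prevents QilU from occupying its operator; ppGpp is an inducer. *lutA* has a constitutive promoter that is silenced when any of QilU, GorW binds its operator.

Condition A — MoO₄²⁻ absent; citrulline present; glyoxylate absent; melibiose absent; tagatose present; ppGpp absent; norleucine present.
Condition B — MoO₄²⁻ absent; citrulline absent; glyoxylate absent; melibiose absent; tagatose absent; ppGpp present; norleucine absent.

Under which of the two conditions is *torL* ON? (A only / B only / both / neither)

Condition A:
MoO₄²⁻ is absent, so NerP is active.
Citrulline is present, so CilX is inactive.
Glyoxylate is absent, so IrpX is inactive.
Melibiose is absent, so UlmC is inactive.
No activator is available at the *bexY* promoter, so *bexY* is not transcribed.
So BexY is not produced.
Required activator BexY is absent, so *jalE* is not transcribed.
So JalE is not produced.
Tagatose is present, so HolL is inactive.
ppGpp is absent, so QilU is active.
Norleucine is present, so GorW is inactive.
With repressor QilU bound, *lutA* is not transcribed.
So LutA is not produced.
Required activator LutA is absent, so *torY* is not transcribed.
So TorY is not produced.
No repressor is bound and NerP is active, so *torL* is transcribed.
→ *torL* is ON in A.
Condition B:
MoO₄²⁻ is absent, so NerP is active.
Citrulline is absent, so CilX is active.
Glyoxylate is absent, so IrpX is inactive.
Melibiose is absent, so UlmC is inactive.
No activator is available at the *bexY* promoter, so *bexY* is not transcribed.
So BexY is not produced.
With repressor CilX bound, *jalE* is not transcribed.
So JalE is not produced.
Tagatose is absent, so HolL is active.
ppGpp is present, so QilU is inactive.
Norleucine is absent, so GorW is active.
With repressor GorW bound, *lutA* is not transcribed.
So LutA is not produced.
With repressor HolL bound, *torY* is not transcribed.
So TorY is not produced.
No repressor is bound and NerP is active, so *torL* is transcribed.
→ *torL* is ON in B.

both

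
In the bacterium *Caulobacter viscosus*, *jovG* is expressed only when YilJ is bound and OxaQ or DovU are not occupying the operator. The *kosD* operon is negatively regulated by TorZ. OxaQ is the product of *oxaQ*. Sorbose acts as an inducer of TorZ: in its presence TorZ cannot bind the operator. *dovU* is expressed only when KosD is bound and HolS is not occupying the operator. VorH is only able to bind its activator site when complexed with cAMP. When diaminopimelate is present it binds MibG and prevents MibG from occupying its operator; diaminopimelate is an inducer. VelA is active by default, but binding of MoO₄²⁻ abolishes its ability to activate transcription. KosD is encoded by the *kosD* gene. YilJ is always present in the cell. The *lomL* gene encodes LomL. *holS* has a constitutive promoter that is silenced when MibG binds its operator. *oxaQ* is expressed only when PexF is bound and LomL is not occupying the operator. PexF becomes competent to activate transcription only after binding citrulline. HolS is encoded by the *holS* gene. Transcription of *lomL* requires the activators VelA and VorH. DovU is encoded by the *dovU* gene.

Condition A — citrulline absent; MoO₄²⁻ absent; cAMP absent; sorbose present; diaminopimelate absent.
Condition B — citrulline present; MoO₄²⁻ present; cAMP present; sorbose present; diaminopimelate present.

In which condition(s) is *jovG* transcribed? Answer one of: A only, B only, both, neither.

Condition A:
Citrulline is absent, so PexF is inactive.
MoO₄²⁻ is absent, so VelA is active.
cAMP is absent, so VorH is inactive.
Required activator VorH is absent, so *lomL* is not transcribed.
So LomL is not produced.
Required activator PexF is absent, so *oxaQ* is not transcribed.
So OxaQ is not produced.
YilJ is produced constitutively and is active.
Sorbose is present, so TorZ is inactive.
With no repressor bound, *kosD* is transcribed.
So KosD is produced and active.
Diaminopimelate is absent, so MibG is active.
With repressor MibG bound, *holS* is not transcribed.
So HolS is not produced.
No repressor is bound and KosD is active, so *dovU* is transcribed.
So DovU is produced and active.
With repressor DovU bound, *jovG* is not transcribed.
→ *jovG* is OFF in A.
Condition B:
Citrulline is present, so PexF is active.
MoO₄²⁻ is present, so VelA is inactive.
cAMP is present, so VorH is active.
Required activator VelA is absent, so *lomL* is not transcribed.
So LomL is not produced.
No repressor is bound and PexF is active, so *oxaQ* is transcribed.
So OxaQ is produced and active.
YilJ is produced constitutively and is active.
Sorbose is present, so TorZ is inactive.
With no repressor bound, *kosD* is transcribed.
So KosD is produced and active.
Diaminopimelate is present, so MibG is inactive.
With no repressor bound, *holS* is transcribed.
So HolS is produced and active.
With repressor HolS bound, *dovU* is not transcribed.
So DovU is not produced.
With repressor OxaQ bound, *jovG* is not transcribed.
→ *jovG* is OFF in B.

neither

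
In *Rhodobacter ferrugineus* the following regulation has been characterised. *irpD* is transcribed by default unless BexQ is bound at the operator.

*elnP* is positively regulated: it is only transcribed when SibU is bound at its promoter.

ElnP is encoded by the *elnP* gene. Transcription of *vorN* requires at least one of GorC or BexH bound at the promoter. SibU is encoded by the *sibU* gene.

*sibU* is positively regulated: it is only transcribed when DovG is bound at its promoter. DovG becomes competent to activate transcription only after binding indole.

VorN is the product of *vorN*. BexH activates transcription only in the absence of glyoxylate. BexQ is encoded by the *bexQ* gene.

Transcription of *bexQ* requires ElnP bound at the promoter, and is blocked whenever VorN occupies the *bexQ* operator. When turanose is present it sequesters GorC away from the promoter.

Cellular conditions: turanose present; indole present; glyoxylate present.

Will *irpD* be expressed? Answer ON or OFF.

Indole is present, so DovG is active.
No repressor is bound and DovG is active, so *sibU* is transcribed.
So SibU is produced and active.
No repressor is bound and SibU is active, so *elnP* is transcribed.
So ElnP is produced and active.
Turanose is present, so GorC is inactive.
Glyoxylate is present, so BexH is inactive.
No activator is available at the *vorN* promoter, so *vorN* is not transcribed.
So VorN is not produced.
No repressor is bound and ElnP is active, so *bexQ* is transcribed.
So BexQ is produced and active.
With repressor BexQ bound, *irpD* is not transcribed.

OFF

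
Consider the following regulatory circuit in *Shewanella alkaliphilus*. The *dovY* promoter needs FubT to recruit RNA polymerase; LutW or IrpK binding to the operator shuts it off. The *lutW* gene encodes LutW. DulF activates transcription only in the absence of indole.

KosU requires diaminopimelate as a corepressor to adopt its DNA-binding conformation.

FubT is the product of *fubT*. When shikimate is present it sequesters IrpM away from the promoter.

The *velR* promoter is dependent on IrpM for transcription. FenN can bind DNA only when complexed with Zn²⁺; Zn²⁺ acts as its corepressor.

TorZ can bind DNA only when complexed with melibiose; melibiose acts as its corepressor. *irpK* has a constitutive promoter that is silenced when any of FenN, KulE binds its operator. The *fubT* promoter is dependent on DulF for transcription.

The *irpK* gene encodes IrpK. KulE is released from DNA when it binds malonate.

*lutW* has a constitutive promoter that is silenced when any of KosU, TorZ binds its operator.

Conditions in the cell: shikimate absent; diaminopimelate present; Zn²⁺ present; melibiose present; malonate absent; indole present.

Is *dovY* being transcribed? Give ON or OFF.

Diaminopimelate is present, so KosU is active.
Melibiose is present, so TorZ is active.
With repressor KosU bound, *lutW* is not transcribed.
So LutW is not produced.
Zn²⁺ is present, so FenN is active.
Malonate is absent, so KulE is active.
With repressor FenN bound, *irpK* is not transcribed.
So IrpK is not produced.
Indole is present, so DulF is inactive.
Required activator DulF is absent, so *fubT* is not transcribed.
So FubT is not produced.
Required activator FubT is absent, so *dovY* is not transcribed.

OFF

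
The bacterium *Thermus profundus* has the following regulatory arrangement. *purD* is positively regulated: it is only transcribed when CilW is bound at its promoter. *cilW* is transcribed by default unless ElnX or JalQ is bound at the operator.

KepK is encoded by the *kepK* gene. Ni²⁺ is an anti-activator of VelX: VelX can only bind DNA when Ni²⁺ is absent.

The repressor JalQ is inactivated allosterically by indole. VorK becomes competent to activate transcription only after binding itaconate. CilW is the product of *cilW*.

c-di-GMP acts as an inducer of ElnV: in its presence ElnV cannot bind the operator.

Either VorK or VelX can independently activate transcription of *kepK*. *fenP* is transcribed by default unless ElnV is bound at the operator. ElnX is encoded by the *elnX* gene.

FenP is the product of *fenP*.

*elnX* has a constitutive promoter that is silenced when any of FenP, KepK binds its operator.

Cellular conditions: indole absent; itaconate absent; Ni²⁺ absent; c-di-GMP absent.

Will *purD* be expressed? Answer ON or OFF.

OFF

c-di-GMP is absent, so ElnV is active.
With repressor ElnV bound, *fenP* is not transcribed.
So FenP is not produced.
Itaconate is absent, so VorK is inactive.
Ni²⁺ is absent, so VelX is active.
Activator VelX is present, so *kepK* is transcribed.
So KepK is produced and active.
With repressor KepK bound, *elnX* is not transcribed.
So ElnX is not produced.
Indole is absent, so JalQ is active.
With repressor JalQ bound, *cilW* is not transcribed.
So CilW is not produced.
Required activator CilW is absent, so *purD* is not transcribed.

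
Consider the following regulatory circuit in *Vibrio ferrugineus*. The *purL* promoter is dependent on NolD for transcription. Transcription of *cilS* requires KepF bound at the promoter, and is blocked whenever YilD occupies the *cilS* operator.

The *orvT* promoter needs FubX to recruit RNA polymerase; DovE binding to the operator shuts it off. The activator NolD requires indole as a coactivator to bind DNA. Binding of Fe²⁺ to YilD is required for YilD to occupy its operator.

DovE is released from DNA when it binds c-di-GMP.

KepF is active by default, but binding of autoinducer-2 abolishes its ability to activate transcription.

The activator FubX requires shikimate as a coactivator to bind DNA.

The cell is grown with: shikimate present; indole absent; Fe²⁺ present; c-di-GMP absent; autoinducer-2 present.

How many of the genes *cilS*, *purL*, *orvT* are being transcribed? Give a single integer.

Autoinducer-2 is present, so KepF is inactive.
Fe²⁺ is present, so YilD is active.
With repressor YilD bound, *cilS* is not transcribed.
→ *cilS* is OFF.
Indole is absent, so NolD is inactive.
Required activator NolD is absent, so *purL* is not transcribed.
→ *purL* is OFF.
Shikimate is present, so FubX is active.
c-di-GMP is absent, so DovE is active.
With repressor DovE bound, *orvT* is not transcribed.
→ *orvT* is OFF.
0 of the 3 genes are transcribed.

0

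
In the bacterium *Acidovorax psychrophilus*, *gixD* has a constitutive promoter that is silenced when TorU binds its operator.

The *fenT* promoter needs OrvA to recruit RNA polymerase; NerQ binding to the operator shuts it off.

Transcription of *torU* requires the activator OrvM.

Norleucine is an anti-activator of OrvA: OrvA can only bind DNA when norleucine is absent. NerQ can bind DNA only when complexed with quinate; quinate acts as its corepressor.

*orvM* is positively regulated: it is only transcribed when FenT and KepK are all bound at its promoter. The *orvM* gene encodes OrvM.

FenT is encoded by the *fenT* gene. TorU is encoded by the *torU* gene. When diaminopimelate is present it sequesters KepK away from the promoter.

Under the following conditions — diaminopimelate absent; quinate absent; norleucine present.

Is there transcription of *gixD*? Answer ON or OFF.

Quinate is absent, so NerQ is inactive.
Norleucine is present, so OrvA is inactive.
Required activator OrvA is absent, so *fenT* is not transcribed.
So FenT is not produced.
Diaminopimelate is absent, so KepK is active.
Required activator FenT is absent, so *orvM* is not transcribed.
So OrvM is not produced.
Required activator OrvM is absent, so *torU* is not transcribed.
So TorU is not produced.
With no repressor bound, *gixD* is transcribed.

ON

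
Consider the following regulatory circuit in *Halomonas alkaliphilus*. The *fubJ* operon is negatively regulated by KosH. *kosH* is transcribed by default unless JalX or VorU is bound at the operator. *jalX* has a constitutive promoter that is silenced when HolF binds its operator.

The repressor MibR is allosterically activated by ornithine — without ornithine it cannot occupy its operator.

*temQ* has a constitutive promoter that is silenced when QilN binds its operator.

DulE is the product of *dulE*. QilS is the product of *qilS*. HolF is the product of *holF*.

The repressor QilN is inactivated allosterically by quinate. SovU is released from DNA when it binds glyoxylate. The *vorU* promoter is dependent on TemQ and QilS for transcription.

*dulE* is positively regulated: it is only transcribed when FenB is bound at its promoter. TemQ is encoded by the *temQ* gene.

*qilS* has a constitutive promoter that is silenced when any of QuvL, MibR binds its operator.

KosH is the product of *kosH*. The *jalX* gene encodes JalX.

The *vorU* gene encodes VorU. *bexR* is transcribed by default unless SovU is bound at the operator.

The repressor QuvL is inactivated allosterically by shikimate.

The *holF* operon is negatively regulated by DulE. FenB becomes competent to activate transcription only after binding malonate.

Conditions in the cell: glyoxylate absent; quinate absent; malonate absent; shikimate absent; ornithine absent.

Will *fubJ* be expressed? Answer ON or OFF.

Malonate is absent, so FenB is inactive.
Required activator FenB is absent, so *dulE* is not transcribed.
So DulE is not produced.
With no repressor bound, *holF* is transcribed.
So HolF is produced and active.
With repressor HolF bound, *jalX* is not transcribed.
So JalX is not produced.
Quinate is absent, so QilN is active.
With repressor QilN bound, *temQ* is not transcribed.
So TemQ is not produced.
Shikimate is absent, so QuvL is active.
Ornithine is absent, so MibR is inactive.
With repressor QuvL bound, *qilS* is not transcribed.
So QilS is not produced.
Required activator TemQ is absent, so *vorU* is not transcribed.
So VorU is not produced.
With no repressor bound, *kosH* is transcribed.
So KosH is produced and active.
With repressor KosH bound, *fubJ* is not transcribed.

OFF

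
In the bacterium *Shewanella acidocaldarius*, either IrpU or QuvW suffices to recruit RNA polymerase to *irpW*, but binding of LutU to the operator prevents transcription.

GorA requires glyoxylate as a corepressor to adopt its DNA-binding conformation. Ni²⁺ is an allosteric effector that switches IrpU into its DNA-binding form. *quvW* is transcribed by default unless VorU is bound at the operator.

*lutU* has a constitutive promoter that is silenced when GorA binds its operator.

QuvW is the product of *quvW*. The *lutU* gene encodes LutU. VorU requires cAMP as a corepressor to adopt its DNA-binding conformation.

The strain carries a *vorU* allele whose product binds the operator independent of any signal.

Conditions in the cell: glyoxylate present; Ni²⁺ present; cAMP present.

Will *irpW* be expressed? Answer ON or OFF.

Ni²⁺ is present, so IrpU is active.
Glyoxylate is present, so GorA is active.
With repressor GorA bound, *lutU* is not transcribed.
So LutU is not produced.
VorU is constitutively active in this strain.
With repressor VorU bound, *quvW* is not transcribed.
So QuvW is not produced.
Activator IrpU is present, so *irpW* is transcribed.

ON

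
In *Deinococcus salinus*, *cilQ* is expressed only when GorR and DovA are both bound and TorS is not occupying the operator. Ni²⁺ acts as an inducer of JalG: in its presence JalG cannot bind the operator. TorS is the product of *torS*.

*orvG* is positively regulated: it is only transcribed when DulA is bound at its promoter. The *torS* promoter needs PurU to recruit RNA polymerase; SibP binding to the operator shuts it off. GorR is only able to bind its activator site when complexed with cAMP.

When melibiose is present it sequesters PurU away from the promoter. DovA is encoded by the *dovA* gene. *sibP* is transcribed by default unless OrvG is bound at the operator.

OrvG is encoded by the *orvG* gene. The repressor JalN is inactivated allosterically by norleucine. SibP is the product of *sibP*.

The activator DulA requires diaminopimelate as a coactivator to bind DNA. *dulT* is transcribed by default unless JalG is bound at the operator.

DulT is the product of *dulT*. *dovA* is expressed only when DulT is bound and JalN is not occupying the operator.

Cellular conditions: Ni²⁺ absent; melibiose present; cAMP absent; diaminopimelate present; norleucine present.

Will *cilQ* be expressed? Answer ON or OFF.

cAMP is absent, so GorR is inactive.
Norleucine is present, so JalN is inactive.
Ni²⁺ is absent, so JalG is active.
With repressor JalG bound, *dulT* is not transcribed.
So DulT is not produced.
Required activator DulT is absent, so *dovA* is not transcribed.
So DovA is not produced.
Diaminopimelate is present, so DulA is active.
No repressor is bound and DulA is active, so *orvG* is transcribed.
So OrvG is produced and active.
With repressor OrvG bound, *sibP* is not transcribed.
So SibP is not produced.
Melibiose is present, so PurU is inactive.
Required activator PurU is absent, so *torS* is not transcribed.
So TorS is not produced.
Required activator GorR is absent, so *cilQ* is not transcribed.

OFF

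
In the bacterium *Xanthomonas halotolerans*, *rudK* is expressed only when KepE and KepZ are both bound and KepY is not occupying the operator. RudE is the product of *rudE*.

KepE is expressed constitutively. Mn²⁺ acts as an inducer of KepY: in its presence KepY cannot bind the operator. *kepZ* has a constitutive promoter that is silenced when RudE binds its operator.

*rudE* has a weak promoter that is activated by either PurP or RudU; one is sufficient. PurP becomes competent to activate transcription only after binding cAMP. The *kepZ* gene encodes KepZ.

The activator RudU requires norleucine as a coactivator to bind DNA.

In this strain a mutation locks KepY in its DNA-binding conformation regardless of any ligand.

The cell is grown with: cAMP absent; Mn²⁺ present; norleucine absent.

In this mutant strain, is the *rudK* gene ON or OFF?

KepY is constitutively active in this strain.
KepE is produced constitutively and is active.
cAMP is absent, so PurP is inactive.
Norleucine is absent, so RudU is inactive.
No activator is available at the *rudE* promoter, so *rudE* is not transcribed.
So RudE is not produced.
With no repressor bound, *kepZ* is transcribed.
So KepZ is produced and active.
With repressor KepY bound, *rudK* is not transcribed.

OFF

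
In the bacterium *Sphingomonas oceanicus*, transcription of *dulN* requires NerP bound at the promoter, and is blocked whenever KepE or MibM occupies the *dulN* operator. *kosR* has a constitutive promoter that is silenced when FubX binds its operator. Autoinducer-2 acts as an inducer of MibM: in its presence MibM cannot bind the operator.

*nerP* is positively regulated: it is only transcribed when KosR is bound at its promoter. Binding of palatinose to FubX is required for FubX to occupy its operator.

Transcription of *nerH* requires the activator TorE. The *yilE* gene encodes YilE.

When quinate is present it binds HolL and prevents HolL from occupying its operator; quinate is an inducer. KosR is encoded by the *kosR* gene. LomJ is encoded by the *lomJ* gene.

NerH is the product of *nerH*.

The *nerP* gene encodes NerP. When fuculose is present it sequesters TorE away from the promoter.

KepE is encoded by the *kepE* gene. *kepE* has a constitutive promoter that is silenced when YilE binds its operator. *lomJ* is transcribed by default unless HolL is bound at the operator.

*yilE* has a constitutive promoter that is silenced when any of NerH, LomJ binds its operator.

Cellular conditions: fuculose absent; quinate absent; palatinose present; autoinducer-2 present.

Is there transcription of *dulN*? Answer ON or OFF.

OFF

Fuculose is absent, so TorE is active.
No repressor is bound and TorE is active, so *nerH* is transcribed.
So NerH is produced and active.
Quinate is absent, so HolL is active.
With repressor HolL bound, *lomJ* is not transcribed.
So LomJ is not produced.
With repressor NerH bound, *yilE* is not transcribed.
So YilE is not produced.
With no repressor bound, *kepE* is transcribed.
So KepE is produced and active.
Palatinose is present, so FubX is active.
With repressor FubX bound, *kosR* is not transcribed.
So KosR is not produced.
Required activator KosR is absent, so *nerP* is not transcribed.
So NerP is not produced.
Autoinducer-2 is present, so MibM is inactive.
With repressor KepE bound, *dulN* is not transcribed.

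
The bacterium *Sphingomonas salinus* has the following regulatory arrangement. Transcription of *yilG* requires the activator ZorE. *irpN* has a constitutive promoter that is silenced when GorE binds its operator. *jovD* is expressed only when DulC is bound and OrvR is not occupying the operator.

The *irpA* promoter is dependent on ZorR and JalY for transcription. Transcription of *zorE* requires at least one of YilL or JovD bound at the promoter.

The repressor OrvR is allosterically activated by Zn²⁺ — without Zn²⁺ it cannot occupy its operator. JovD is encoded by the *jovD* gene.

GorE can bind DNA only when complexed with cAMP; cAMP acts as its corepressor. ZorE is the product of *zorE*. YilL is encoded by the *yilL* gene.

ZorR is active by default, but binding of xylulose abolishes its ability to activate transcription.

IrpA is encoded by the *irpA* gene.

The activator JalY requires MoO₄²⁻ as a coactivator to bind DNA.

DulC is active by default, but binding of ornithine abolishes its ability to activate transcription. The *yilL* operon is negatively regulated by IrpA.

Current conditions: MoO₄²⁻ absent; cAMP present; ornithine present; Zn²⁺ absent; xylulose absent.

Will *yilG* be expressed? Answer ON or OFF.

ON

Xylulose is absent, so ZorR is active.
MoO₄²⁻ is absent, so JalY is inactive.
Required activator JalY is absent, so *irpA* is not transcribed.
So IrpA is not produced.
With no repressor bound, *yilL* is transcribed.
So YilL is produced and active.
Ornithine is present, so DulC is inactive.
Zn²⁺ is absent, so OrvR is inactive.
Required activator DulC is absent, so *jovD* is not transcribed.
So JovD is not produced.
Activator YilL is present, so *zorE* is transcribed.
So ZorE is produced and active.
No repressor is bound and ZorE is active, so *yilG* is transcribed.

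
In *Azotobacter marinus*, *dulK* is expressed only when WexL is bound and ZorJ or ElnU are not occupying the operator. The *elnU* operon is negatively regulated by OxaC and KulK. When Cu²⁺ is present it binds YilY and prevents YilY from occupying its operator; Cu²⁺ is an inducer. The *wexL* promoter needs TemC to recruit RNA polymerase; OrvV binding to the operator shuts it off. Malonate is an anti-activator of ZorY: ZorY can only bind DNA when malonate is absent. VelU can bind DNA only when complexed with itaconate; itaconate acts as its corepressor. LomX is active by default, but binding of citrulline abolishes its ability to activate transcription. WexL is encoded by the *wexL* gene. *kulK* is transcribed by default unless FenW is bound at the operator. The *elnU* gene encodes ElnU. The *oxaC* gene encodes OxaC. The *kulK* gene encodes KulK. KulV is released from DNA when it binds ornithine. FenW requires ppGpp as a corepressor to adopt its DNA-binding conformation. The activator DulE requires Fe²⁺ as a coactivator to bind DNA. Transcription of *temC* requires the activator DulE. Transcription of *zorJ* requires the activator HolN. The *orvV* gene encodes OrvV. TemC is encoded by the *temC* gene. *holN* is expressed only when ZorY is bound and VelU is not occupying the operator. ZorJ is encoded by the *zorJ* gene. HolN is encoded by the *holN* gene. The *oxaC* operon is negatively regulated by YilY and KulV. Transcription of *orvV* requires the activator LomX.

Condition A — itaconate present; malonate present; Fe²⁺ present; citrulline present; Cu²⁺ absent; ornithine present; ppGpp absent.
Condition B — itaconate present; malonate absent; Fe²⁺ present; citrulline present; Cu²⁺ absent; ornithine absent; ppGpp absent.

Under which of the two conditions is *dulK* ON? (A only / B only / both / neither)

both

Condition A:
Itaconate is present, so VelU is active.
Malonate is present, so ZorY is inactive.
With repressor VelU bound, *holN* is not transcribed.
So HolN is not produced.
Required activator HolN is absent, so *zorJ* is not transcribed.
So ZorJ is not produced.
Fe²⁺ is present, so DulE is active.
No repressor is bound and DulE is active, so *temC* is transcribed.
So TemC is produced and active.
Citrulline is present, so LomX is inactive.
Required activator LomX is absent, so *orvV* is not transcribed.
So OrvV is not produced.
No repressor is bound and TemC is active, so *wexL* is transcribed.
So WexL is produced and active.
Cu²⁺ is absent, so YilY is active.
Ornithine is present, so KulV is inactive.
With repressor YilY bound, *oxaC* is not transcribed.
So OxaC is not produced.
ppGpp is absent, so FenW is inactive.
With no repressor bound, *kulK* is transcribed.
So KulK is produced and active.
With repressor KulK bound, *elnU* is not transcribed.
So ElnU is not produced.
No repressor is bound and WexL is active, so *dulK* is transcribed.
→ *dulK* is ON in A.
Condition B:
Itaconate is present, so VelU is active.
Malonate is absent, so ZorY is active.
With repressor VelU bound, *holN* is not transcribed.
So HolN is not produced.
Required activator HolN is absent, so *zorJ* is not transcribed.
So ZorJ is not produced.
Fe²⁺ is present, so DulE is active.
No repressor is bound and DulE is active, so *temC* is transcribed.
So TemC is produced and active.
Citrulline is present, so LomX is inactive.
Required activator LomX is absent, so *orvV* is not transcribed.
So OrvV is not produced.
No repressor is bound and TemC is active, so *wexL* is transcribed.
So WexL is produced and active.
Cu²⁺ is absent, so YilY is active.
Ornithine is absent, so KulV is active.
With repressor YilY bound, *oxaC* is not transcribed.
So OxaC is not produced.
ppGpp is absent, so FenW is inactive.
With no repressor bound, *kulK* is transcribed.
So KulK is produced and active.
With repressor KulK bound, *elnU* is not transcribed.
So ElnU is not produced.
No repressor is bound and WexL is active, so *dulK* is transcribed.
→ *dulK* is ON in B.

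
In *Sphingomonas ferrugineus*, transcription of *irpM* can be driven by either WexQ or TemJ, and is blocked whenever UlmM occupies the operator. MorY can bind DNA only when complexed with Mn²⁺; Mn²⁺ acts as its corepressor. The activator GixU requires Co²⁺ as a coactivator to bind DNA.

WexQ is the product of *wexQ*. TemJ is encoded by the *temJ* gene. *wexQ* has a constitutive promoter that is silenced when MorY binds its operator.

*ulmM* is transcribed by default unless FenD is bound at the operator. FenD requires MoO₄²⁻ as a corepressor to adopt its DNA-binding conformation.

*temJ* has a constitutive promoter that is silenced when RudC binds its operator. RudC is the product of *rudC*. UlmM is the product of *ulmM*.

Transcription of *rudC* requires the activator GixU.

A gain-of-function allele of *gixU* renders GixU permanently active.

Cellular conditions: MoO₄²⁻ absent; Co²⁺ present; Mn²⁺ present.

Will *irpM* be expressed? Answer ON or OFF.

Mn²⁺ is present, so MorY is active.
With repressor MorY bound, *wexQ* is not transcribed.
So WexQ is not produced.
MoO₄²⁻ is absent, so FenD is inactive.
With no repressor bound, *ulmM* is transcribed.
So UlmM is produced and active.
GixU is constitutively active in this strain.
No repressor is bound and GixU is active, so *rudC* is transcribed.
So RudC is produced and active.
With repressor RudC bound, *temJ* is not transcribed.
So TemJ is not produced.
With repressor UlmM bound, *irpM* is not transcribed.

OFF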